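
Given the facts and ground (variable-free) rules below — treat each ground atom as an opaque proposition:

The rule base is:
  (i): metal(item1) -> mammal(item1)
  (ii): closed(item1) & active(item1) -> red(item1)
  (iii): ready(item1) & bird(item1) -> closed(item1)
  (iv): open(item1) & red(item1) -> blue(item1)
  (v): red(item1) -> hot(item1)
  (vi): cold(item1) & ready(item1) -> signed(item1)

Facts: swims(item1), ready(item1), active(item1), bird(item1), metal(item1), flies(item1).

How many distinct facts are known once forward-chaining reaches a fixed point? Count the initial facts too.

10

Round 1: (i) [metal(item1) -> mammal(item1)]; (iii) [ready(item1) & bird(item1) -> closed(item1)]. Adds mammal(item1), closed(item1).
Round 2: (ii) [closed(item1) & active(item1) -> red(item1)]. Adds red(item1).
Round 3: (v) [red(item1) -> hot(item1)]. Adds hot(item1).
Closure: {active(item1), bird(item1), closed(item1), flies(item1), hot(item1), mammal(item1), metal(item1), ready(item1), red(item1), swims(item1)} — 10 facts.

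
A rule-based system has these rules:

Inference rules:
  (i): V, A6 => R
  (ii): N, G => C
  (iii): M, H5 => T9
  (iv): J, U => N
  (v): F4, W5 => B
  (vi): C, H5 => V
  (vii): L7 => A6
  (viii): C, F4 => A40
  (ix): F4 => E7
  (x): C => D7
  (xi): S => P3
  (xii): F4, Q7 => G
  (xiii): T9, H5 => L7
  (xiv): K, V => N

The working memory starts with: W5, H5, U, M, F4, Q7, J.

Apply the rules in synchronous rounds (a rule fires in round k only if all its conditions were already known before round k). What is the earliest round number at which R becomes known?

[1] (iii) [M, H5 => T9]; (iv) [J, U => N]; (v) [F4, W5 => B]; (ix) [F4 => E7]; (xii) [F4, Q7 => G]. ⇒ new: T9, N, B, E7, G.
[2] (ii) [N, G => C]; (xiii) [T9, H5 => L7]. ⇒ new: C, L7.
[3] (vi) [C, H5 => V]; (vii) [L7 => A6]; (viii) [C, F4 => A40]; (x) [C => D7]. ⇒ new: V, A6, A40, D7.
[4] (i) [V, A6 => R]. ⇒ new: R.
R first appears in round 4.

4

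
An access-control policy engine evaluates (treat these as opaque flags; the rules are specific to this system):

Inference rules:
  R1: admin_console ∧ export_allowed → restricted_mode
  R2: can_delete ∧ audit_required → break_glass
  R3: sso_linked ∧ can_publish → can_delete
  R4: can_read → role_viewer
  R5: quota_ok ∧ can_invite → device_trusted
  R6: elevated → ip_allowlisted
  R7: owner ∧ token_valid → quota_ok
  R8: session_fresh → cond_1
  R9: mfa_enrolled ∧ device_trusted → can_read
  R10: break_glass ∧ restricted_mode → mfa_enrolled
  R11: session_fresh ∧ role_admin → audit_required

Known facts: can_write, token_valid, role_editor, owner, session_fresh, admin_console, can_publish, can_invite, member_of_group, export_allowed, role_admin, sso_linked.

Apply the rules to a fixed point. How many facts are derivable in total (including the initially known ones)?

22

Round 1 fires R1, R3, R7, R8, R11, giving restricted_mode, can_delete, quota_ok, cond_1, audit_required.
Round 2 fires R2, R5, giving break_glass, device_trusted.
Round 3 fires R10, giving mfa_enrolled.
Round 4 fires R9, giving can_read.
Round 5 fires R4, giving role_viewer.
Closure: {admin_console, audit_required, break_glass, can_delete, can_invite, can_publish, can_read, can_write, cond_1, device_trusted, export_allowed, member_of_group, mfa_enrolled, owner, quota_ok, restricted_mode, role_admin, role_editor, role_viewer, session_fresh, sso_linked, token_valid} — 22 facts.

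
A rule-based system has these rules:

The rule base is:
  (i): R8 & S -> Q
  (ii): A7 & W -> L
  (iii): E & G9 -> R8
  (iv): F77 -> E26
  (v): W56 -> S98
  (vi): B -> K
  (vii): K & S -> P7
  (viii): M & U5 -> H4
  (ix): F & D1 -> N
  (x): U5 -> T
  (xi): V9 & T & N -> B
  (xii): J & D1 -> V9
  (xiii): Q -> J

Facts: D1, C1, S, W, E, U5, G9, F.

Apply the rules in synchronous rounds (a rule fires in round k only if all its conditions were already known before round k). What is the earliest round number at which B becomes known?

5

Round 1 fires (iii), (ix), (x), giving R8, N, T.
Round 2 fires (i), giving Q.
Round 3 fires (xiii), giving J.
Round 4 fires (xii), giving V9.
Round 5 fires (xi), giving B.
B first appears in round 5.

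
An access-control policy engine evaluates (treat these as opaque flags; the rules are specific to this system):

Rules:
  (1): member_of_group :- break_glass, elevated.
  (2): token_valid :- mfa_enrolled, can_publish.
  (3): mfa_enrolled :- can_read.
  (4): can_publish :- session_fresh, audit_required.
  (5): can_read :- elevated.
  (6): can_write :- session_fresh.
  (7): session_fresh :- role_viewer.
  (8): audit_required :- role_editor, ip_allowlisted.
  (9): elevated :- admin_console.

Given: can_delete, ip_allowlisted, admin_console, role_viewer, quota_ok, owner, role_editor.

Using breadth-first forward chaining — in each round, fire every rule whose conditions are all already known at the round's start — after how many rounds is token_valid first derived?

4

Round 1 — (7), (8), (9), derive session_fresh, audit_required, elevated.
Round 2 — (4), (5), (6), derive can_publish, can_read, can_write.
Round 3 — (3), derive mfa_enrolled.
Round 4 — (2), derive token_valid.
token_valid first appears in round 4.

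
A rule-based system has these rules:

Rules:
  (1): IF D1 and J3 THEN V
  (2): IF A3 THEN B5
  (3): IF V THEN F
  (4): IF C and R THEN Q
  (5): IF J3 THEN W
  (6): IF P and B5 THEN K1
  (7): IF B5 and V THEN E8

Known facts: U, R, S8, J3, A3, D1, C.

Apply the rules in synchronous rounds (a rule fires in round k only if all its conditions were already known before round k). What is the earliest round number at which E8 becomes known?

2

Round 1 fires (1), (2), (4), (5), giving V, B5, Q, W.
Round 2 fires (3), (7), giving F, E8.
E8 first appears in round 2.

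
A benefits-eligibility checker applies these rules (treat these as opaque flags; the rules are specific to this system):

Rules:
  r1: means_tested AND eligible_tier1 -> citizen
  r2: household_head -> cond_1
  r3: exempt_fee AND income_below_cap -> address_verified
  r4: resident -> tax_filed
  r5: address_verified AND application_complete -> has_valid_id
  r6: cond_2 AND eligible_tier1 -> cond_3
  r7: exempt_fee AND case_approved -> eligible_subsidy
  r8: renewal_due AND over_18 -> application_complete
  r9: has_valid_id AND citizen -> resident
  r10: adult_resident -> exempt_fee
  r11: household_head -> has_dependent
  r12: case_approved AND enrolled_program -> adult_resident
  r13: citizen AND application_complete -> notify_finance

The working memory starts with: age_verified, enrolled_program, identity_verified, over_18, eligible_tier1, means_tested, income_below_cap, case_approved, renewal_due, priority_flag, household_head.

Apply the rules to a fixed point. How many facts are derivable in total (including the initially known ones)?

[1] r1 [means_tested AND eligible_tier1 -> citizen]; r2 [household_head -> cond_1]; r8 [renewal_due AND over_18 -> application_complete]; r11 [household_head -> has_dependent]; r12 [case_approved AND enrolled_program -> adult_resident]. ⇒ new: citizen, cond_1, application_complete, has_dependent, adult_resident.
[2] r10 [adult_resident -> exempt_fee]; r13 [citizen AND application_complete -> notify_finance]. ⇒ new: exempt_fee, notify_finance.
[3] r3 [exempt_fee AND income_below_cap -> address_verified]; r7 [exempt_fee AND case_approved -> eligible_subsidy]. ⇒ new: address_verified, eligible_subsidy.
[4] r5 [address_verified AND application_complete -> has_valid_id]. ⇒ new: has_valid_id.
[5] r9 [has_valid_id AND citizen -> resident]. ⇒ new: resident.
[6] r4 [resident -> tax_filed]. ⇒ new: tax_filed.
Closure: {address_verified, adult_resident, age_verified, application_complete, case_approved, citizen, cond_1, eligible_subsidy, eligible_tier1, enrolled_program, exempt_fee, has_dependent, has_valid_id, household_head, identity_verified, income_below_cap, means_tested, notify_finance, over_18, priority_flag, renewal_due, resident, tax_filed} — 23 facts.

23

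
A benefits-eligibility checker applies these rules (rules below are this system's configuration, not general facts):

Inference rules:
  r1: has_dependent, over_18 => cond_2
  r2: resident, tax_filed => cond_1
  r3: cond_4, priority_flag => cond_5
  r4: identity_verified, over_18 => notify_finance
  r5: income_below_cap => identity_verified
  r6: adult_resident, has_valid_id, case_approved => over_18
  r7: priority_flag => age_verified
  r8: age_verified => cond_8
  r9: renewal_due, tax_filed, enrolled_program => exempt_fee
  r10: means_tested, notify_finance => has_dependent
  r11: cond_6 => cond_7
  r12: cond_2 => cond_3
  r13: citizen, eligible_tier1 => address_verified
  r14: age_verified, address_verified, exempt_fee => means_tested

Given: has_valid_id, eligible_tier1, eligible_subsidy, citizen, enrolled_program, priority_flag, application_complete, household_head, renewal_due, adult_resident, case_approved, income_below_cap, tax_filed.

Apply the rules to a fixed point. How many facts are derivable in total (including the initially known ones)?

24

[1] r5 [income_below_cap => identity_verified]; r6 [adult_resident, has_valid_id, case_approved => over_18]; r7 [priority_flag => age_verified]; r9 [renewal_due, tax_filed, enrolled_program => exempt_fee]; r13 [citizen, eligible_tier1 => address_verified]. ⇒ new: identity_verified, over_18, age_verified, exempt_fee, address_verified.
[2] r4 [identity_verified, over_18 => notify_finance]; r8 [age_verified => cond_8]; r14 [age_verified, address_verified, exempt_fee => means_tested]. ⇒ new: notify_finance, cond_8, means_tested.
[3] r10 [means_tested, notify_finance => has_dependent]. ⇒ new: has_dependent.
[4] r1 [has_dependent, over_18 => cond_2]. ⇒ new: cond_2.
[5] r12 [cond_2 => cond_3]. ⇒ new: cond_3.
Closure: {address_verified, adult_resident, age_verified, application_complete, case_approved, citizen, cond_2, cond_3, cond_8, eligible_subsidy, eligible_tier1, enrolled_program, exempt_fee, has_dependent, has_valid_id, household_head, identity_verified, income_below_cap, means_tested, notify_finance, over_18, priority_flag, renewal_due, tax_filed} — 24 facts.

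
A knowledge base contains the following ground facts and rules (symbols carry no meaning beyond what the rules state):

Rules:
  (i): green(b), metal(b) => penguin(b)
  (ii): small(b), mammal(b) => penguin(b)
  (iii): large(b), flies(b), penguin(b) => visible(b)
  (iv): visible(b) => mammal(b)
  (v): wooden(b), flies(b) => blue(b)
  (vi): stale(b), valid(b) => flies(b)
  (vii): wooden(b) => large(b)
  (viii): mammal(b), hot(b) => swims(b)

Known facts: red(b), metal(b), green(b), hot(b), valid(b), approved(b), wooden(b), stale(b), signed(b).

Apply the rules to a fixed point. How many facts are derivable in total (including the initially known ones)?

Round 1 fires (i), (vi), (vii), giving penguin(b), flies(b), large(b).
Round 2 fires (iii), (v), giving visible(b), blue(b).
Round 3 fires (iv), giving mammal(b).
Round 4 fires (viii), giving swims(b).
Closure: {approved(b), blue(b), flies(b), green(b), hot(b), large(b), mammal(b), metal(b), penguin(b), red(b), signed(b), stale(b), swims(b), valid(b), visible(b), wooden(b)} — 16 facts.

16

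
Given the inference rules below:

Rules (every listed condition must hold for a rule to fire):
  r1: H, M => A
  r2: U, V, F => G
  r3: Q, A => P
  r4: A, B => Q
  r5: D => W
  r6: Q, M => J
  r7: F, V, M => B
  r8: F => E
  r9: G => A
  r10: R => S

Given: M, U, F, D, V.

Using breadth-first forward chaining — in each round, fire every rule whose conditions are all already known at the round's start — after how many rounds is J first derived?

4

[1] r2 [U, V, F => G]; r5 [D => W]; r7 [F, V, M => B]; r8 [F => E]. ⇒ new: G, W, B, E.
[2] r9 [G => A]. ⇒ new: A.
[3] r4 [A, B => Q]. ⇒ new: Q.
[4] r3 [Q, A => P]; r6 [Q, M => J]. ⇒ new: P, J.
J first appears in round 4.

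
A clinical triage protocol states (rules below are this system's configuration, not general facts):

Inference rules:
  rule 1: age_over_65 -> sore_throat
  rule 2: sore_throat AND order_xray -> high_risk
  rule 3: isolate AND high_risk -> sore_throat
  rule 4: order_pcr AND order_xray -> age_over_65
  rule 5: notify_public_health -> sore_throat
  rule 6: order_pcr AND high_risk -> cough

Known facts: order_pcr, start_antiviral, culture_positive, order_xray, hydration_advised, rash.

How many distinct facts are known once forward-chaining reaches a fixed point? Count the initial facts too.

Round 1 fires rule 4, giving age_over_65.
Round 2 fires rule 1, giving sore_throat.
Round 3 fires rule 2, giving high_risk.
Round 4 fires rule 6, giving cough.
Closure: {age_over_65, cough, culture_positive, high_risk, hydration_advised, order_pcr, order_xray, rash, sore_throat, start_antiviral} — 10 facts.

10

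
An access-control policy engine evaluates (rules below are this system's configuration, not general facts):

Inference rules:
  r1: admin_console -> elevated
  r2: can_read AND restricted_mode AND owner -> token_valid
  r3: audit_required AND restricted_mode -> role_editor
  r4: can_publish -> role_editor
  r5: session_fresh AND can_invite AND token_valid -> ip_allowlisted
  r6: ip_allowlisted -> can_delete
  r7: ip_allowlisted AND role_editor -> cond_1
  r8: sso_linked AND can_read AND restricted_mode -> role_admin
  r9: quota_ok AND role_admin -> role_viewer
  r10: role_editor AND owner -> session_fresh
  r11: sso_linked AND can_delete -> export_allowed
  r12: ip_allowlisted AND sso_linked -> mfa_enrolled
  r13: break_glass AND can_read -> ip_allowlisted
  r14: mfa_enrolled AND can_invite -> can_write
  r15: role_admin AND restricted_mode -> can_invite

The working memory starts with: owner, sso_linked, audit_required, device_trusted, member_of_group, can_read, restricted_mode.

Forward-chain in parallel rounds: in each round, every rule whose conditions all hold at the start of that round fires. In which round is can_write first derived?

Round 1: r2 [can_read AND restricted_mode AND owner -> token_valid]; r3 [audit_required AND restricted_mode -> role_editor]; r8 [sso_linked AND can_read AND restricted_mode -> role_admin]. Adds token_valid, role_editor, role_admin.
Round 2: r10 [role_editor AND owner -> session_fresh]; r15 [role_admin AND restricted_mode -> can_invite]. Adds session_fresh, can_invite.
Round 3: r5 [session_fresh AND can_invite AND token_valid -> ip_allowlisted]. Adds ip_allowlisted.
Round 4: r6 [ip_allowlisted -> can_delete]; r7 [ip_allowlisted AND role_editor -> cond_1]; r12 [ip_allowlisted AND sso_linked -> mfa_enrolled]. Adds can_delete, cond_1, mfa_enrolled.
Round 5: r11 [sso_linked AND can_delete -> export_allowed]; r14 [mfa_enrolled AND can_invite -> can_write]. Adds export_allowed, can_write.
can_write first appears in round 5.

5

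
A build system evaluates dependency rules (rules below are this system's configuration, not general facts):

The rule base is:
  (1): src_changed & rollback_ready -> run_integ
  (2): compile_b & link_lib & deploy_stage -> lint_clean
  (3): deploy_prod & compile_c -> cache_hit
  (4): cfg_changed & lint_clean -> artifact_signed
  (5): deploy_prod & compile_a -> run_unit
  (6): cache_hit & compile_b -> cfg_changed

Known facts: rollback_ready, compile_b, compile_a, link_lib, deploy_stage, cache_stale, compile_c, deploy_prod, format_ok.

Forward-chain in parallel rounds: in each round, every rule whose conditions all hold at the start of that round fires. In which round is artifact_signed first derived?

3

Round 1: (2) [compile_b & link_lib & deploy_stage -> lint_clean]; (3) [deploy_prod & compile_c -> cache_hit]; (5) [deploy_prod & compile_a -> run_unit]. New: lint_clean, cache_hit, run_unit.
Round 2: (6) [cache_hit & compile_b -> cfg_changed]. New: cfg_changed.
Round 3: (4) [cfg_changed & lint_clean -> artifact_signed]. New: artifact_signed.
artifact_signed first appears in round 3.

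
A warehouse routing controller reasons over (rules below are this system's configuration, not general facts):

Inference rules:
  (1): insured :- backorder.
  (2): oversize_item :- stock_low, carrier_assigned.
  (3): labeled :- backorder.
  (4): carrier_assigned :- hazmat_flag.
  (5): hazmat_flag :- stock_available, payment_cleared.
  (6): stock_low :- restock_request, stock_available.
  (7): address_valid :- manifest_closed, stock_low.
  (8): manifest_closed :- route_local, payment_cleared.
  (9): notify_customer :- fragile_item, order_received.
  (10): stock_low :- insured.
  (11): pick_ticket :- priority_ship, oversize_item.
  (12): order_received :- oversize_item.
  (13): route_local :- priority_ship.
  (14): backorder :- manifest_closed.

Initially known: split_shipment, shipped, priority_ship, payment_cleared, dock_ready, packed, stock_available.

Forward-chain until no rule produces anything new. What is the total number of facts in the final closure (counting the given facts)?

Round 1: (5) [hazmat_flag :- stock_available, payment_cleared.]; (13) [route_local :- priority_ship.]. New: hazmat_flag, route_local.
Round 2: (4) [carrier_assigned :- hazmat_flag.]; (8) [manifest_closed :- route_local, payment_cleared.]. New: carrier_assigned, manifest_closed.
Round 3: (14) [backorder :- manifest_closed.]. New: backorder.
Round 4: (1) [insured :- backorder.]; (3) [labeled :- backorder.]. New: insured, labeled.
Round 5: (10) [stock_low :- insured.]. New: stock_low.
Round 6: (2) [oversize_item :- stock_low, carrier_assigned.]; (7) [address_valid :- manifest_closed, stock_low.]. New: oversize_item, address_valid.
Round 7: (11) [pick_ticket :- priority_ship, oversize_item.]; (12) [order_received :- oversize_item.]. New: pick_ticket, order_received.
Closure: {address_valid, backorder, carrier_assigned, dock_ready, hazmat_flag, insured, labeled, manifest_closed, order_received, oversize_item, packed, payment_cleared, pick_ticket, priority_ship, route_local, shipped, split_shipment, stock_available, stock_low} — 19 facts.

19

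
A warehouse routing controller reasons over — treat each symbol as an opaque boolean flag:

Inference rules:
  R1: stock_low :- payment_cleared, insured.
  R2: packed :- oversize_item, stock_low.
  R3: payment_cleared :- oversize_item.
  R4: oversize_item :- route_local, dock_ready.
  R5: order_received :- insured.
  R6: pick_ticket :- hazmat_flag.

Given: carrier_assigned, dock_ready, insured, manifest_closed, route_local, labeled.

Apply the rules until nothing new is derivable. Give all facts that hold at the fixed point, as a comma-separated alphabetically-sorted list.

carrier_assigned, dock_ready, insured, labeled, manifest_closed, order_received, oversize_item, packed, payment_cleared, route_local, stock_low

Round 1: R4 [oversize_item :- route_local, dock_ready.]; R5 [order_received :- insured.]. New: oversize_item, order_received.
Round 2: R3 [payment_cleared :- oversize_item.]. New: payment_cleared.
Round 3: R1 [stock_low :- payment_cleared, insured.]. New: stock_low.
Round 4: R2 [packed :- oversize_item, stock_low.]. New: packed.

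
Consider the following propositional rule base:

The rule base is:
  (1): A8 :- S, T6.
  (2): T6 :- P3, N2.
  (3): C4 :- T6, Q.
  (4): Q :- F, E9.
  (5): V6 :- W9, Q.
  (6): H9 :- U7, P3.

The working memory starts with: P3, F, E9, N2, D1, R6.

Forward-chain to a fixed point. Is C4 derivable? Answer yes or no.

yes

Round 1 — (2), (4), derive T6, Q.
Round 2 — (3), derive C4.
C4 appears in round 2, so it is derivable.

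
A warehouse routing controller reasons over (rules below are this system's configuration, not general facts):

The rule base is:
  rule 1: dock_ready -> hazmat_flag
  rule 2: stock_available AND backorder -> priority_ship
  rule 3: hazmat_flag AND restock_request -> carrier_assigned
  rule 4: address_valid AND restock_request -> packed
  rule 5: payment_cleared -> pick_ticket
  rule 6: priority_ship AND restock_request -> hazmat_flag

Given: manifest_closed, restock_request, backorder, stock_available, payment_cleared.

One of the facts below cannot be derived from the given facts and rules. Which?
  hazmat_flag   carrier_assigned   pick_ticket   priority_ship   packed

packed

[1] rule 2 [stock_available AND backorder -> priority_ship]; rule 5 [payment_cleared -> pick_ticket]. ⇒ new: priority_ship, pick_ticket.
[2] rule 6 [priority_ship AND restock_request -> hazmat_flag]. ⇒ new: hazmat_flag.
[3] rule 3 [hazmat_flag AND restock_request -> carrier_assigned]. ⇒ new: carrier_assigned.
Derived: carrier_assigned (round 3), priority_ship (round 1), pick_ticket (round 1), hazmat_flag (round 2). packed never appears in any round.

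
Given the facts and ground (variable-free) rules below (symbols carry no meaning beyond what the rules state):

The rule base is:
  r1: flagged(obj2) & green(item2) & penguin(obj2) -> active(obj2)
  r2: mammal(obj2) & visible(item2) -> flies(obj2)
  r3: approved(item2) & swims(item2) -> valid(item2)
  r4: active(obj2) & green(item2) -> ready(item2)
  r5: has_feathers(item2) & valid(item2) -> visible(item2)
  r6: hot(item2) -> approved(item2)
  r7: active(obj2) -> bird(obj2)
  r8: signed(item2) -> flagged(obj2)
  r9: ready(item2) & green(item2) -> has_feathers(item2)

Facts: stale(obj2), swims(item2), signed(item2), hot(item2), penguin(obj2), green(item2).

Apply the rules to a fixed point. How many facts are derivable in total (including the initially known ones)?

Round 1: r6 [hot(item2) -> approved(item2)]; r8 [signed(item2) -> flagged(obj2)]. New: approved(item2), flagged(obj2).
Round 2: r1 [flagged(obj2) & green(item2) & penguin(obj2) -> active(obj2)]; r3 [approved(item2) & swims(item2) -> valid(item2)]. New: active(obj2), valid(item2).
Round 3: r4 [active(obj2) & green(item2) -> ready(item2)]; r7 [active(obj2) -> bird(obj2)]. New: ready(item2), bird(obj2).
Round 4: r9 [ready(item2) & green(item2) -> has_feathers(item2)]. New: has_feathers(item2).
Round 5: r5 [has_feathers(item2) & valid(item2) -> visible(item2)]. New: visible(item2).
Closure: {active(obj2), approved(item2), bird(obj2), flagged(obj2), green(item2), has_feathers(item2), hot(item2), penguin(obj2), ready(item2), signed(item2), stale(obj2), swims(item2), valid(item2), visible(item2)} — 14 facts.

14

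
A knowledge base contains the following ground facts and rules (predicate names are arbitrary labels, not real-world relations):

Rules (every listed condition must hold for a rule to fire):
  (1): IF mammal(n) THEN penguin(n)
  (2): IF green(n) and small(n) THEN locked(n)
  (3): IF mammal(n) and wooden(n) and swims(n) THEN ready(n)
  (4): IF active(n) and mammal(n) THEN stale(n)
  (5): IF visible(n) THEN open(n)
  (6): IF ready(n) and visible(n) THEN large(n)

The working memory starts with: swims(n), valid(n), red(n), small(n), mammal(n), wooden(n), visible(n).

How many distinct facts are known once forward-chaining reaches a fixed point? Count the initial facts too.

Round 1 — (1), (3), (5), derive penguin(n), ready(n), open(n).
Round 2 — (6), derive large(n).
Closure: {large(n), mammal(n), open(n), penguin(n), ready(n), red(n), small(n), swims(n), valid(n), visible(n), wooden(n)} — 11 facts.

11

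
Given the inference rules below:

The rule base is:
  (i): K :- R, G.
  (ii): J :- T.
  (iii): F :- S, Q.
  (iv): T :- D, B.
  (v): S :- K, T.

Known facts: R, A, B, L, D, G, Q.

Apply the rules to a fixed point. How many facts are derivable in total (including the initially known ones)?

Round 1 fires (i), (iv), giving K, T.
Round 2 fires (ii), (v), giving J, S.
Round 3 fires (iii), giving F.
Closure: {A, B, D, F, G, J, K, L, Q, R, S, T} — 12 facts.

12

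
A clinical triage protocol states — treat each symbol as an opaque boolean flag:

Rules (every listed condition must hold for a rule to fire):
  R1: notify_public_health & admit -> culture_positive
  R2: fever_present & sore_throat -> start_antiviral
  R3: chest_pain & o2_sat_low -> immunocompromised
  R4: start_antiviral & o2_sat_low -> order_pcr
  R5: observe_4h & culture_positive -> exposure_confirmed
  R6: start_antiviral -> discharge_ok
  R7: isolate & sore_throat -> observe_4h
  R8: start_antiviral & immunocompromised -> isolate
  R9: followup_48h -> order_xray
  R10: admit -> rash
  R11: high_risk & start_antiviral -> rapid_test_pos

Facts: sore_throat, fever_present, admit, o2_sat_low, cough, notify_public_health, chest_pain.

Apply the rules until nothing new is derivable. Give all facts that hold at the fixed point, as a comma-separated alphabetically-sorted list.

admit, chest_pain, cough, culture_positive, discharge_ok, exposure_confirmed, fever_present, immunocompromised, isolate, notify_public_health, o2_sat_low, observe_4h, order_pcr, rash, sore_throat, start_antiviral

Round 1: R1 [notify_public_health & admit -> culture_positive]; R2 [fever_present & sore_throat -> start_antiviral]; R3 [chest_pain & o2_sat_low -> immunocompromised]; R10 [admit -> rash]. New: culture_positive, start_antiviral, immunocompromised, rash.
Round 2: R4 [start_antiviral & o2_sat_low -> order_pcr]; R6 [start_antiviral -> discharge_ok]; R8 [start_antiviral & immunocompromised -> isolate]. New: order_pcr, discharge_ok, isolate.
Round 3: R7 [isolate & sore_throat -> observe_4h]. New: observe_4h.
Round 4: R5 [observe_4h & culture_positive -> exposure_confirmed]. New: exposure_confirmed.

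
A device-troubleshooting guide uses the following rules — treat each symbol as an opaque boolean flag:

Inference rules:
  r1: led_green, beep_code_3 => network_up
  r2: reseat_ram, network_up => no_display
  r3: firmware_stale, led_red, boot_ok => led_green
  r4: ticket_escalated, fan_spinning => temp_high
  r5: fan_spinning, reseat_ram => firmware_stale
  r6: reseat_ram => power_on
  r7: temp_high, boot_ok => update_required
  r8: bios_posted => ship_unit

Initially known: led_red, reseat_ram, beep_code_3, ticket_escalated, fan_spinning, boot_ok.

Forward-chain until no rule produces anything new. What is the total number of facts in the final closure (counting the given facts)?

Round 1: r4 [ticket_escalated, fan_spinning => temp_high]; r5 [fan_spinning, reseat_ram => firmware_stale]; r6 [reseat_ram => power_on]. New: temp_high, firmware_stale, power_on.
Round 2: r3 [firmware_stale, led_red, boot_ok => led_green]; r7 [temp_high, boot_ok => update_required]. New: led_green, update_required.
Round 3: r1 [led_green, beep_code_3 => network_up]. New: network_up.
Round 4: r2 [reseat_ram, network_up => no_display]. New: no_display.
Closure: {beep_code_3, boot_ok, fan_spinning, firmware_stale, led_green, led_red, network_up, no_display, power_on, reseat_ram, temp_high, ticket_escalated, update_required} — 13 facts.

13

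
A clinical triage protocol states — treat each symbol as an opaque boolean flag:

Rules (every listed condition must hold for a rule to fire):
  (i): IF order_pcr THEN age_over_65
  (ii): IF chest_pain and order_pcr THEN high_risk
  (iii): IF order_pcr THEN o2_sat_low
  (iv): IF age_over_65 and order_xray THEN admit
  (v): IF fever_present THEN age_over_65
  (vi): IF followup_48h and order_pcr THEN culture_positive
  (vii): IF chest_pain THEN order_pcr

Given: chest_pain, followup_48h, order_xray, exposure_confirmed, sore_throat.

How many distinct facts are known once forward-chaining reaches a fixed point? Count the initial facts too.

Round 1: (vii) [IF chest_pain THEN order_pcr]. New: order_pcr.
Round 2: (i) [IF order_pcr THEN age_over_65]; (ii) [IF chest_pain and order_pcr THEN high_risk]; (iii) [IF order_pcr THEN o2_sat_low]; (vi) [IF followup_48h and order_pcr THEN culture_positive]. New: age_over_65, high_risk, o2_sat_low, culture_positive.
Round 3: (iv) [IF age_over_65 and order_xray THEN admit]. New: admit.
Closure: {admit, age_over_65, chest_pain, culture_positive, exposure_confirmed, followup_48h, high_risk, o2_sat_low, order_pcr, order_xray, sore_throat} — 11 facts.

11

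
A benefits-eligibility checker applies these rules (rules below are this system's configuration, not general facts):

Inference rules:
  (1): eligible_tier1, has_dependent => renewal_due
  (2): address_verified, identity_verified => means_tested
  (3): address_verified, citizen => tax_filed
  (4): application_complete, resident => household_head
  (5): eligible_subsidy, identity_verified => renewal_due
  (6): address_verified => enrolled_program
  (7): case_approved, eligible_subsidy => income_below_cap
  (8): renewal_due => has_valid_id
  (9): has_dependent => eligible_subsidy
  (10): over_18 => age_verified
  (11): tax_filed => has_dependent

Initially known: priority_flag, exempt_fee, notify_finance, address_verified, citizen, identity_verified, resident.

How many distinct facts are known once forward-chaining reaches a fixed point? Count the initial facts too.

14

Round 1: (2) [address_verified, identity_verified => means_tested]; (3) [address_verified, citizen => tax_filed]; (6) [address_verified => enrolled_program]. New: means_tested, tax_filed, enrolled_program.
Round 2: (11) [tax_filed => has_dependent]. New: has_dependent.
Round 3: (9) [has_dependent => eligible_subsidy]. New: eligible_subsidy.
Round 4: (5) [eligible_subsidy, identity_verified => renewal_due]. New: renewal_due.
Round 5: (8) [renewal_due => has_valid_id]. New: has_valid_id.
Closure: {address_verified, citizen, eligible_subsidy, enrolled_program, exempt_fee, has_dependent, has_valid_id, identity_verified, means_tested, notify_finance, priority_flag, renewal_due, resident, tax_filed} — 14 facts.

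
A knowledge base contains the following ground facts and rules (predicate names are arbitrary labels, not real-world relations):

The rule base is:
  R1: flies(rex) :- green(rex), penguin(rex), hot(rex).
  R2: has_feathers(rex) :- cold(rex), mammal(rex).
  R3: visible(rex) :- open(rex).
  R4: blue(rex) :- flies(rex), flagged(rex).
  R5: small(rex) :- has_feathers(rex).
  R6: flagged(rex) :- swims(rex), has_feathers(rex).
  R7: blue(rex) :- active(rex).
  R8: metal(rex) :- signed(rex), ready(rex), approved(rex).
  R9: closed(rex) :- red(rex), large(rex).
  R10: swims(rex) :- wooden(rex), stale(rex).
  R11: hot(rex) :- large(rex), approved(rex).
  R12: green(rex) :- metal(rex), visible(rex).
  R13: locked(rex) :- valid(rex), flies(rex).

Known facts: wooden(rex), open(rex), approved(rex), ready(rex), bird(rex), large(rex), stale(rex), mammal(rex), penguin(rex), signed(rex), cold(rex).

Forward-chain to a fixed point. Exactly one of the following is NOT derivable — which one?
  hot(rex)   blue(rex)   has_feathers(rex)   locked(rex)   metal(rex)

locked(rex)

Round 1: R2 [has_feathers(rex) :- cold(rex), mammal(rex).]; R3 [visible(rex) :- open(rex).]; R8 [metal(rex) :- signed(rex), ready(rex), approved(rex).]; R10 [swims(rex) :- wooden(rex), stale(rex).]; R11 [hot(rex) :- large(rex), approved(rex).]. New: has_feathers(rex), visible(rex), metal(rex), swims(rex), hot(rex).
Round 2: R5 [small(rex) :- has_feathers(rex).]; R6 [flagged(rex) :- swims(rex), has_feathers(rex).]; R12 [green(rex) :- metal(rex), visible(rex).]. New: small(rex), flagged(rex), green(rex).
Round 3: R1 [flies(rex) :- green(rex), penguin(rex), hot(rex).]. New: flies(rex).
Round 4: R4 [blue(rex) :- flies(rex), flagged(rex).]. New: blue(rex).
Derived: metal(rex) (round 1), has_feathers(rex) (round 1), blue(rex) (round 4), hot(rex) (round 1). locked(rex) never appears in any round.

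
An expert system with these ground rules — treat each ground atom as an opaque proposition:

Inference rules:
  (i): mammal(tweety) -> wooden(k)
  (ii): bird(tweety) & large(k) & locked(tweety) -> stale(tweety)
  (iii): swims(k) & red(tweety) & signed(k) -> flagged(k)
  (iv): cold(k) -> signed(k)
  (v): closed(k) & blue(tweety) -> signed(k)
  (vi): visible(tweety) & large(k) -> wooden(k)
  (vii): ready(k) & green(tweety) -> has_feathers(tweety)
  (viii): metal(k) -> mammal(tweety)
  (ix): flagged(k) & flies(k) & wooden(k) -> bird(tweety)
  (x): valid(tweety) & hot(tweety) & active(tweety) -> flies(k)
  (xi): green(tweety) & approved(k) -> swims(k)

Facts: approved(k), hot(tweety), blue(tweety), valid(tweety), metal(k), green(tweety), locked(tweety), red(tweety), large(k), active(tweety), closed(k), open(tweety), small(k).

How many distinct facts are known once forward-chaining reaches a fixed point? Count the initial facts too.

Round 1 fires (v), (viii), (x), (xi), giving signed(k), mammal(tweety), flies(k), swims(k).
Round 2 fires (i), (iii), giving wooden(k), flagged(k).
Round 3 fires (ix), giving bird(tweety).
Round 4 fires (ii), giving stale(tweety).
Closure: {active(tweety), approved(k), bird(tweety), blue(tweety), closed(k), flagged(k), flies(k), green(tweety), hot(tweety), large(k), locked(tweety), mammal(tweety), metal(k), open(tweety), red(tweety), signed(k), small(k), stale(tweety), swims(k), valid(tweety), wooden(k)} — 21 facts.

21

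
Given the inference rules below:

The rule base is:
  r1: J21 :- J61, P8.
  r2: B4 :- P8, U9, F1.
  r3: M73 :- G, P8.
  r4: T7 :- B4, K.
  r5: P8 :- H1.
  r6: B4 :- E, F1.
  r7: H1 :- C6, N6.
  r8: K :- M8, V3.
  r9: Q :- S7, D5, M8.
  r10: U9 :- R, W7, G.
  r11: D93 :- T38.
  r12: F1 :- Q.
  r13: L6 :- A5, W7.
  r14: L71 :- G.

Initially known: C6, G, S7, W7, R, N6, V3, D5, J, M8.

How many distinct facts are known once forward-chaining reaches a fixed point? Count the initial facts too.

20

Round 1 — r7, r8, r9, r10, r14, derive H1, K, Q, U9, L71.
Round 2 — r5, r12, derive P8, F1.
Round 3 — r2, r3, derive B4, M73.
Round 4 — r4, derive T7.
Closure: {B4, C6, D5, F1, G, H1, J, K, L71, M73, M8, N6, P8, Q, R, S7, T7, U9, V3, W7} — 20 facts.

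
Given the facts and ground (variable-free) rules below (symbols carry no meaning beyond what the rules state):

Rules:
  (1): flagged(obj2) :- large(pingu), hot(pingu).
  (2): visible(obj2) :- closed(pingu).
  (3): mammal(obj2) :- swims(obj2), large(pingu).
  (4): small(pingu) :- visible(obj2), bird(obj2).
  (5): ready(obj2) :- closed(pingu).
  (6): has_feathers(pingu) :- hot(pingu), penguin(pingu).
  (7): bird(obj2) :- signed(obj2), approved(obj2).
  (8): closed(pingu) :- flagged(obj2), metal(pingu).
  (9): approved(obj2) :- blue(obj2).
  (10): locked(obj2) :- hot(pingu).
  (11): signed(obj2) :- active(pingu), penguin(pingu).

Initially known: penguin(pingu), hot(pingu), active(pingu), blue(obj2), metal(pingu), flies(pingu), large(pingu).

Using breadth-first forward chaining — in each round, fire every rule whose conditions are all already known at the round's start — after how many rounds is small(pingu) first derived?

4

[1] (1) [flagged(obj2) :- large(pingu), hot(pingu).]; (6) [has_feathers(pingu) :- hot(pingu), penguin(pingu).]; (9) [approved(obj2) :- blue(obj2).]; (10) [locked(obj2) :- hot(pingu).]; (11) [signed(obj2) :- active(pingu), penguin(pingu).]. ⇒ new: flagged(obj2), has_feathers(pingu), approved(obj2), locked(obj2), signed(obj2).
[2] (7) [bird(obj2) :- signed(obj2), approved(obj2).]; (8) [closed(pingu) :- flagged(obj2), metal(pingu).]. ⇒ new: bird(obj2), closed(pingu).
[3] (2) [visible(obj2) :- closed(pingu).]; (5) [ready(obj2) :- closed(pingu).]. ⇒ new: visible(obj2), ready(obj2).
[4] (4) [small(pingu) :- visible(obj2), bird(obj2).]. ⇒ new: small(pingu).
small(pingu) first appears in round 4.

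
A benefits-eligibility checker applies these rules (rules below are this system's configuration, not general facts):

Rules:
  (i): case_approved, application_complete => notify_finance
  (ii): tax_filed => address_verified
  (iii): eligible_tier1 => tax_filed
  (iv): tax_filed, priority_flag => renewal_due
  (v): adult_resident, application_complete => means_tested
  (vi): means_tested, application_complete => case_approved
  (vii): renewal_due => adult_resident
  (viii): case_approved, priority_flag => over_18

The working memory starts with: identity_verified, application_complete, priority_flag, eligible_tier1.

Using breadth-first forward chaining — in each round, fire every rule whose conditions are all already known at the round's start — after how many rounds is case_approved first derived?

Round 1 — (iii), derive tax_filed.
Round 2 — (ii), (iv), derive address_verified, renewal_due.
Round 3 — (vii), derive adult_resident.
Round 4 — (v), derive means_tested.
Round 5 — (vi), derive case_approved.
case_approved first appears in round 5.

5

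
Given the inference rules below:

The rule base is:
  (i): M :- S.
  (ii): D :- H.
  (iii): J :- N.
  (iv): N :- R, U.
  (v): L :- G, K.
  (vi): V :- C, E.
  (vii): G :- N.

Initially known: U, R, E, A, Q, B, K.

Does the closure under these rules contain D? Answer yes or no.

no

Round 1 — (iv), derive N.
Round 2 — (iii), (vii), derive J, G.
Round 3 — (v), derive L.
Fixed point reached. D is concluded only by (ii); (ii) needs H (never derived).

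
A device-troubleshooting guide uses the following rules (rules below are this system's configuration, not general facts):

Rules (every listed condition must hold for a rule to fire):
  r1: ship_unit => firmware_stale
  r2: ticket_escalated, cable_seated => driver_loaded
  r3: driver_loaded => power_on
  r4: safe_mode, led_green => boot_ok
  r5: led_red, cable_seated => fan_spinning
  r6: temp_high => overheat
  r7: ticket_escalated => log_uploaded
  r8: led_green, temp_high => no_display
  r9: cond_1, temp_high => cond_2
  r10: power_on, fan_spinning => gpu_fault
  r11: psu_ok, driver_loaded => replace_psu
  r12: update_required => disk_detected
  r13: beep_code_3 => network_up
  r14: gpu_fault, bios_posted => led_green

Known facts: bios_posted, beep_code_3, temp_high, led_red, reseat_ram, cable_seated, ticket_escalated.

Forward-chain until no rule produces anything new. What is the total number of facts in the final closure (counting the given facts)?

[1] r2 [ticket_escalated, cable_seated => driver_loaded]; r5 [led_red, cable_seated => fan_spinning]; r6 [temp_high => overheat]; r7 [ticket_escalated => log_uploaded]; r13 [beep_code_3 => network_up]. ⇒ new: driver_loaded, fan_spinning, overheat, log_uploaded, network_up.
[2] r3 [driver_loaded => power_on]. ⇒ new: power_on.
[3] r10 [power_on, fan_spinning => gpu_fault]. ⇒ new: gpu_fault.
[4] r14 [gpu_fault, bios_posted => led_green]. ⇒ new: led_green.
[5] r8 [led_green, temp_high => no_display]. ⇒ new: no_display.
Closure: {beep_code_3, bios_posted, cable_seated, driver_loaded, fan_spinning, gpu_fault, led_green, led_red, log_uploaded, network_up, no_display, overheat, power_on, reseat_ram, temp_high, ticket_escalated} — 16 facts.

16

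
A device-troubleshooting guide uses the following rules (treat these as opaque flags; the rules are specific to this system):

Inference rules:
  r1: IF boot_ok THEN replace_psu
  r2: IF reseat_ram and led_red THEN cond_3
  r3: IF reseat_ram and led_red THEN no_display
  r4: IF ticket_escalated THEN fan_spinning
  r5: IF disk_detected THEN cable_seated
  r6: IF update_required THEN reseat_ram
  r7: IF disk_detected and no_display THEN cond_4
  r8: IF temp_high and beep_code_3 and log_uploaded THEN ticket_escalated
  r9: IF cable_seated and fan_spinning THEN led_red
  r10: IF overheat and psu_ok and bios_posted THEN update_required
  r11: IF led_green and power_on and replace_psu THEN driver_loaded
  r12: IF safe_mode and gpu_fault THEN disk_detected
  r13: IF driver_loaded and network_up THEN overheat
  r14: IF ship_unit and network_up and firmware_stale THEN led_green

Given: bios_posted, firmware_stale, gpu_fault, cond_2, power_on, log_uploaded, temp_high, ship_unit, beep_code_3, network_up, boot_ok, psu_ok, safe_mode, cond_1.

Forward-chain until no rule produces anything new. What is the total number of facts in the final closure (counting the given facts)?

Round 1: r1 [IF boot_ok THEN replace_psu]; r8 [IF temp_high and beep_code_3 and log_uploaded THEN ticket_escalated]; r12 [IF safe_mode and gpu_fault THEN disk_detected]; r14 [IF ship_unit and network_up and firmware_stale THEN led_green]. Adds replace_psu, ticket_escalated, disk_detected, led_green.
Round 2: r4 [IF ticket_escalated THEN fan_spinning]; r5 [IF disk_detected THEN cable_seated]; r11 [IF led_green and power_on and replace_psu THEN driver_loaded]. Adds fan_spinning, cable_seated, driver_loaded.
Round 3: r9 [IF cable_seated and fan_spinning THEN led_red]; r13 [IF driver_loaded and network_up THEN overheat]. Adds led_red, overheat.
Round 4: r10 [IF overheat and psu_ok and bios_posted THEN update_required]. Adds update_required.
Round 5: r6 [IF update_required THEN reseat_ram]. Adds reseat_ram.
Round 6: r2 [IF reseat_ram and led_red THEN cond_3]; r3 [IF reseat_ram and led_red THEN no_display]. Adds cond_3, no_display.
Round 7: r7 [IF disk_detected and no_display THEN cond_4]. Adds cond_4.
Closure: {beep_code_3, bios_posted, boot_ok, cable_seated, cond_1, cond_2, cond_3, cond_4, disk_detected, driver_loaded, fan_spinning, firmware_stale, gpu_fault, led_green, led_red, log_uploaded, network_up, no_display, overheat, power_on, psu_ok, replace_psu, reseat_ram, safe_mode, ship_unit, temp_high, ticket_escalated, update_required} — 28 facts.

28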